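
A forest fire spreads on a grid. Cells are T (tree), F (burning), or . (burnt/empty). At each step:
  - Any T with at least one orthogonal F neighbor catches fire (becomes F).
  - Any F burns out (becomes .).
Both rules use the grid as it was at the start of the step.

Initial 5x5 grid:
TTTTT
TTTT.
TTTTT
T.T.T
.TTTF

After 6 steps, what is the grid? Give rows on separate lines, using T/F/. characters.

Step 1: 2 trees catch fire, 1 burn out
  TTTTT
  TTTT.
  TTTTT
  T.T.F
  .TTF.
Step 2: 2 trees catch fire, 2 burn out
  TTTTT
  TTTT.
  TTTTF
  T.T..
  .TF..
Step 3: 3 trees catch fire, 2 burn out
  TTTTT
  TTTT.
  TTTF.
  T.F..
  .F...
Step 4: 2 trees catch fire, 3 burn out
  TTTTT
  TTTF.
  TTF..
  T....
  .....
Step 5: 3 trees catch fire, 2 burn out
  TTTFT
  TTF..
  TF...
  T....
  .....
Step 6: 4 trees catch fire, 3 burn out
  TTF.F
  TF...
  F....
  T....
  .....

TTF.F
TF...
F....
T....
.....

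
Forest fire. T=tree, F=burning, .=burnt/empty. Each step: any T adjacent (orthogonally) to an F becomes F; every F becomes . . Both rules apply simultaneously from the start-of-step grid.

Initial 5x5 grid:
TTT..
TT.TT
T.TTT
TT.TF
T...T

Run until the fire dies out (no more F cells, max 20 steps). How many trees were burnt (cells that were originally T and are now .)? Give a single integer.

Step 1: +3 fires, +1 burnt (F count now 3)
Step 2: +2 fires, +3 burnt (F count now 2)
Step 3: +2 fires, +2 burnt (F count now 2)
Step 4: +0 fires, +2 burnt (F count now 0)
Fire out after step 4
Initially T: 16, now '.': 16
Total burnt (originally-T cells now '.'): 7

Answer: 7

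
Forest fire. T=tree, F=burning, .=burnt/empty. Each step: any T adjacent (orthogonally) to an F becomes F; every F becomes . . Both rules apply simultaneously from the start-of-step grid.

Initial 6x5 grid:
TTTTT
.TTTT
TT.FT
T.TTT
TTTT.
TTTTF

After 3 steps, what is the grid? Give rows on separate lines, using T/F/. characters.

Step 1: 4 trees catch fire, 2 burn out
  TTTTT
  .TTFT
  TT..F
  T.TFT
  TTTT.
  TTTF.
Step 2: 7 trees catch fire, 4 burn out
  TTTFT
  .TF.F
  TT...
  T.F.F
  TTTF.
  TTF..
Step 3: 5 trees catch fire, 7 burn out
  TTF.F
  .F...
  TT...
  T....
  TTF..
  TF...

TTF.F
.F...
TT...
T....
TTF..
TF...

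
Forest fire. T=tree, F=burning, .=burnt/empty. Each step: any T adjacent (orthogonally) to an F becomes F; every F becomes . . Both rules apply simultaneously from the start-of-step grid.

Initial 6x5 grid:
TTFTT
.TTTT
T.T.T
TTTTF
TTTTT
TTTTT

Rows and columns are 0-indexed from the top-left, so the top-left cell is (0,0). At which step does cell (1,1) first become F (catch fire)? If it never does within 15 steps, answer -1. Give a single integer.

Step 1: cell (1,1)='T' (+6 fires, +2 burnt)
Step 2: cell (1,1)='F' (+9 fires, +6 burnt)
  -> target ignites at step 2
Step 3: cell (1,1)='.' (+3 fires, +9 burnt)
Step 4: cell (1,1)='.' (+3 fires, +3 burnt)
Step 5: cell (1,1)='.' (+3 fires, +3 burnt)
Step 6: cell (1,1)='.' (+1 fires, +3 burnt)
Step 7: cell (1,1)='.' (+0 fires, +1 burnt)
  fire out at step 7

2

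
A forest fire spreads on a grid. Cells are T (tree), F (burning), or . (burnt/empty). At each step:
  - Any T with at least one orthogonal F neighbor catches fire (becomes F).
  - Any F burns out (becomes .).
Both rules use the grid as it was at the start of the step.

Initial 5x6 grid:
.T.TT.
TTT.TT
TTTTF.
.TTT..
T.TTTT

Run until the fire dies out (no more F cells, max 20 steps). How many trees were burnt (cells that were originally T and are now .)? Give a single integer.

Step 1: +2 fires, +1 burnt (F count now 2)
Step 2: +4 fires, +2 burnt (F count now 4)
Step 3: +5 fires, +4 burnt (F count now 5)
Step 4: +5 fires, +5 burnt (F count now 5)
Step 5: +3 fires, +5 burnt (F count now 3)
Step 6: +0 fires, +3 burnt (F count now 0)
Fire out after step 6
Initially T: 20, now '.': 29
Total burnt (originally-T cells now '.'): 19

Answer: 19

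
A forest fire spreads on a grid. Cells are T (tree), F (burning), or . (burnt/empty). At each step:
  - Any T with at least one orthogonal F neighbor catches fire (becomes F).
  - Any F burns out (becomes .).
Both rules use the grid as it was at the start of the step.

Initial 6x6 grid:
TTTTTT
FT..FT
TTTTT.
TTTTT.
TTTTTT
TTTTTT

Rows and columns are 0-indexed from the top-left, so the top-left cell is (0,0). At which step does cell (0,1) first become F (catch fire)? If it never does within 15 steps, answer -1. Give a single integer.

Step 1: cell (0,1)='T' (+6 fires, +2 burnt)
Step 2: cell (0,1)='F' (+7 fires, +6 burnt)
  -> target ignites at step 2
Step 3: cell (0,1)='.' (+6 fires, +7 burnt)
Step 4: cell (0,1)='.' (+6 fires, +6 burnt)
Step 5: cell (0,1)='.' (+4 fires, +6 burnt)
Step 6: cell (0,1)='.' (+1 fires, +4 burnt)
Step 7: cell (0,1)='.' (+0 fires, +1 burnt)
  fire out at step 7

2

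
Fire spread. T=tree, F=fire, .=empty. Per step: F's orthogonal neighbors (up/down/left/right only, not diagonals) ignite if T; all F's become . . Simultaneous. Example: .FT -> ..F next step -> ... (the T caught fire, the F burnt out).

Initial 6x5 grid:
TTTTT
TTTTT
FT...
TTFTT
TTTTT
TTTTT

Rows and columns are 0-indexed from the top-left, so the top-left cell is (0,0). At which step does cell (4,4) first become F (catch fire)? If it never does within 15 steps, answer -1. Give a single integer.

Step 1: cell (4,4)='T' (+6 fires, +2 burnt)
Step 2: cell (4,4)='T' (+7 fires, +6 burnt)
Step 3: cell (4,4)='F' (+6 fires, +7 burnt)
  -> target ignites at step 3
Step 4: cell (4,4)='.' (+3 fires, +6 burnt)
Step 5: cell (4,4)='.' (+2 fires, +3 burnt)
Step 6: cell (4,4)='.' (+1 fires, +2 burnt)
Step 7: cell (4,4)='.' (+0 fires, +1 burnt)
  fire out at step 7

3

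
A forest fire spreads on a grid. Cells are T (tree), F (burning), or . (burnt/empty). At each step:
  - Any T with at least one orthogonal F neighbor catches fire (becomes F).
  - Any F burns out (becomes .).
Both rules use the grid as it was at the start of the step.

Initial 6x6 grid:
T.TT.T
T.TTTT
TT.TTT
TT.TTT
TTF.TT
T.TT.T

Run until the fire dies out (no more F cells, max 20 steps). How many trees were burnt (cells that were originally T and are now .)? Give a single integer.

Step 1: +2 fires, +1 burnt (F count now 2)
Step 2: +3 fires, +2 burnt (F count now 3)
Step 3: +3 fires, +3 burnt (F count now 3)
Step 4: +1 fires, +3 burnt (F count now 1)
Step 5: +1 fires, +1 burnt (F count now 1)
Step 6: +1 fires, +1 burnt (F count now 1)
Step 7: +0 fires, +1 burnt (F count now 0)
Fire out after step 7
Initially T: 27, now '.': 20
Total burnt (originally-T cells now '.'): 11

Answer: 11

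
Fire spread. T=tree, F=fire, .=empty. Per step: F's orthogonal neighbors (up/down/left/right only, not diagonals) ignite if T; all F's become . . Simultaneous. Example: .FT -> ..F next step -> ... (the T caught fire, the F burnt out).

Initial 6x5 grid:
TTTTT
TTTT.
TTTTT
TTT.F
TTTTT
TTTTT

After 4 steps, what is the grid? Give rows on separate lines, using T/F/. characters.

Step 1: 2 trees catch fire, 1 burn out
  TTTTT
  TTTT.
  TTTTF
  TTT..
  TTTTF
  TTTTT
Step 2: 3 trees catch fire, 2 burn out
  TTTTT
  TTTT.
  TTTF.
  TTT..
  TTTF.
  TTTTF
Step 3: 4 trees catch fire, 3 burn out
  TTTTT
  TTTF.
  TTF..
  TTT..
  TTF..
  TTTF.
Step 4: 6 trees catch fire, 4 burn out
  TTTFT
  TTF..
  TF...
  TTF..
  TF...
  TTF..

TTTFT
TTF..
TF...
TTF..
TF...
TTF..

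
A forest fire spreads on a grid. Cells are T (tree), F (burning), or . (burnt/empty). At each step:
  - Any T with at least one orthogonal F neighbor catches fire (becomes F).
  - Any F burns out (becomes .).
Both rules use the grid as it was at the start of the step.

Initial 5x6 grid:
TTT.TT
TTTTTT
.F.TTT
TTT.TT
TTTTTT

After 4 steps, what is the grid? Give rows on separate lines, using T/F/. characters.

Step 1: 2 trees catch fire, 1 burn out
  TTT.TT
  TFTTTT
  ...TTT
  TFT.TT
  TTTTTT
Step 2: 6 trees catch fire, 2 burn out
  TFT.TT
  F.FTTT
  ...TTT
  F.F.TT
  TFTTTT
Step 3: 5 trees catch fire, 6 burn out
  F.F.TT
  ...FTT
  ...TTT
  ....TT
  F.FTTT
Step 4: 3 trees catch fire, 5 burn out
  ....TT
  ....FT
  ...FTT
  ....TT
  ...FTT

....TT
....FT
...FTT
....TT
...FTT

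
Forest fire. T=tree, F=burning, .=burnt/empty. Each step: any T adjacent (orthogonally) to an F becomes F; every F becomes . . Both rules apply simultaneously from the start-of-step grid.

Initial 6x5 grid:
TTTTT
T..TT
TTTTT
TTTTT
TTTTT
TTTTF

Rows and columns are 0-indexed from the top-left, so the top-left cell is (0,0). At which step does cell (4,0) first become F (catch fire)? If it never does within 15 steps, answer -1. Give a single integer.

Step 1: cell (4,0)='T' (+2 fires, +1 burnt)
Step 2: cell (4,0)='T' (+3 fires, +2 burnt)
Step 3: cell (4,0)='T' (+4 fires, +3 burnt)
Step 4: cell (4,0)='T' (+5 fires, +4 burnt)
Step 5: cell (4,0)='F' (+5 fires, +5 burnt)
  -> target ignites at step 5
Step 6: cell (4,0)='.' (+3 fires, +5 burnt)
Step 7: cell (4,0)='.' (+2 fires, +3 burnt)
Step 8: cell (4,0)='.' (+2 fires, +2 burnt)
Step 9: cell (4,0)='.' (+1 fires, +2 burnt)
Step 10: cell (4,0)='.' (+0 fires, +1 burnt)
  fire out at step 10

5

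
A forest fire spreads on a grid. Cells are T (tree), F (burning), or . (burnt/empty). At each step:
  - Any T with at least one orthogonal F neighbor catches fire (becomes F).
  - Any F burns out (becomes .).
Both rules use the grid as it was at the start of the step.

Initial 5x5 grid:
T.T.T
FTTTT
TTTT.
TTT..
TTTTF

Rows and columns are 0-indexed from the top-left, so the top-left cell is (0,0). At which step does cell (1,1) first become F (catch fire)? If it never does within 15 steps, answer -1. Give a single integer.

Step 1: cell (1,1)='F' (+4 fires, +2 burnt)
  -> target ignites at step 1
Step 2: cell (1,1)='.' (+4 fires, +4 burnt)
Step 3: cell (1,1)='.' (+7 fires, +4 burnt)
Step 4: cell (1,1)='.' (+2 fires, +7 burnt)
Step 5: cell (1,1)='.' (+1 fires, +2 burnt)
Step 6: cell (1,1)='.' (+0 fires, +1 burnt)
  fire out at step 6

1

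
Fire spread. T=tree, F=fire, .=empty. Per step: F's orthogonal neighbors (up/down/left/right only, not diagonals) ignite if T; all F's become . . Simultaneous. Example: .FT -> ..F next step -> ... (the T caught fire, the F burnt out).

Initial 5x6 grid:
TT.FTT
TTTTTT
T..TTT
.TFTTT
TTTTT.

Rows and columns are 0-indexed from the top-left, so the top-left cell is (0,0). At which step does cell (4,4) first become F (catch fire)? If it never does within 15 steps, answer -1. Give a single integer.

Step 1: cell (4,4)='T' (+5 fires, +2 burnt)
Step 2: cell (4,4)='T' (+7 fires, +5 burnt)
Step 3: cell (4,4)='F' (+6 fires, +7 burnt)
  -> target ignites at step 3
Step 4: cell (4,4)='.' (+3 fires, +6 burnt)
Step 5: cell (4,4)='.' (+2 fires, +3 burnt)
Step 6: cell (4,4)='.' (+0 fires, +2 burnt)
  fire out at step 6

3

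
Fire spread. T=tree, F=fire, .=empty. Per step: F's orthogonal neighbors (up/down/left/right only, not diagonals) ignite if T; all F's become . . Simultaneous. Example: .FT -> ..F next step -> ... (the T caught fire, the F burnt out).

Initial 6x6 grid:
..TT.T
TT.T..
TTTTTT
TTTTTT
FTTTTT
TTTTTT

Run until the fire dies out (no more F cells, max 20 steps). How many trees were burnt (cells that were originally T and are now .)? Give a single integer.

Answer: 28

Derivation:
Step 1: +3 fires, +1 burnt (F count now 3)
Step 2: +4 fires, +3 burnt (F count now 4)
Step 3: +5 fires, +4 burnt (F count now 5)
Step 4: +5 fires, +5 burnt (F count now 5)
Step 5: +4 fires, +5 burnt (F count now 4)
Step 6: +4 fires, +4 burnt (F count now 4)
Step 7: +2 fires, +4 burnt (F count now 2)
Step 8: +1 fires, +2 burnt (F count now 1)
Step 9: +0 fires, +1 burnt (F count now 0)
Fire out after step 9
Initially T: 29, now '.': 35
Total burnt (originally-T cells now '.'): 28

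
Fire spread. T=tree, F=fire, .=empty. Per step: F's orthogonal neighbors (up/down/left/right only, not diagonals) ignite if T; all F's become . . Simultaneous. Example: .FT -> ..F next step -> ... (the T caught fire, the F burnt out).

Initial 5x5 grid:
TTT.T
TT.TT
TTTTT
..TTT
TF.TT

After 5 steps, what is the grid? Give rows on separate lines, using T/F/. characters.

Step 1: 1 trees catch fire, 1 burn out
  TTT.T
  TT.TT
  TTTTT
  ..TTT
  F..TT
Step 2: 0 trees catch fire, 1 burn out
  TTT.T
  TT.TT
  TTTTT
  ..TTT
  ...TT
Step 3: 0 trees catch fire, 0 burn out
  TTT.T
  TT.TT
  TTTTT
  ..TTT
  ...TT
Step 4: 0 trees catch fire, 0 burn out
  TTT.T
  TT.TT
  TTTTT
  ..TTT
  ...TT
Step 5: 0 trees catch fire, 0 burn out
  TTT.T
  TT.TT
  TTTTT
  ..TTT
  ...TT

TTT.T
TT.TT
TTTTT
..TTT
...TT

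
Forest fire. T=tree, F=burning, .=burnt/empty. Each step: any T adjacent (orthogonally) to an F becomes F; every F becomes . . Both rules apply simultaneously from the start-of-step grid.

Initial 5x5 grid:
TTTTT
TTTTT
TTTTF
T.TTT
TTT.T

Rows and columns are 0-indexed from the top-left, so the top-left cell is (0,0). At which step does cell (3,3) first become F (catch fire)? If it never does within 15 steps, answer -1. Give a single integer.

Step 1: cell (3,3)='T' (+3 fires, +1 burnt)
Step 2: cell (3,3)='F' (+5 fires, +3 burnt)
  -> target ignites at step 2
Step 3: cell (3,3)='.' (+4 fires, +5 burnt)
Step 4: cell (3,3)='.' (+4 fires, +4 burnt)
Step 5: cell (3,3)='.' (+4 fires, +4 burnt)
Step 6: cell (3,3)='.' (+2 fires, +4 burnt)
Step 7: cell (3,3)='.' (+0 fires, +2 burnt)
  fire out at step 7

2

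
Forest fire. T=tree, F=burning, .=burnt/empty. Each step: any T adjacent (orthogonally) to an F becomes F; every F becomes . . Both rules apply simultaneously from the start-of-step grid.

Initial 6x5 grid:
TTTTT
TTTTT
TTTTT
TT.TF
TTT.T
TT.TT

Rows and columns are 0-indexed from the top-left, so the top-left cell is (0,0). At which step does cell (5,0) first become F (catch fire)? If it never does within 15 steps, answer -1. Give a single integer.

Step 1: cell (5,0)='T' (+3 fires, +1 burnt)
Step 2: cell (5,0)='T' (+3 fires, +3 burnt)
Step 3: cell (5,0)='T' (+4 fires, +3 burnt)
Step 4: cell (5,0)='T' (+3 fires, +4 burnt)
Step 5: cell (5,0)='T' (+4 fires, +3 burnt)
Step 6: cell (5,0)='T' (+4 fires, +4 burnt)
Step 7: cell (5,0)='T' (+4 fires, +4 burnt)
Step 8: cell (5,0)='F' (+1 fires, +4 burnt)
  -> target ignites at step 8
Step 9: cell (5,0)='.' (+0 fires, +1 burnt)
  fire out at step 9

8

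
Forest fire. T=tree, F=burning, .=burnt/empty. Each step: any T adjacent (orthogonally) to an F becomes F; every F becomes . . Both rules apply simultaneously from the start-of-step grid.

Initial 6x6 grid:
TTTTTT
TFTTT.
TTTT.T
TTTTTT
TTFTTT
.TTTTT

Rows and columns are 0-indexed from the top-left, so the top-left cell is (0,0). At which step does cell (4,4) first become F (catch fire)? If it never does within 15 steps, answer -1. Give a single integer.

Step 1: cell (4,4)='T' (+8 fires, +2 burnt)
Step 2: cell (4,4)='F' (+11 fires, +8 burnt)
  -> target ignites at step 2
Step 3: cell (4,4)='.' (+7 fires, +11 burnt)
Step 4: cell (4,4)='.' (+3 fires, +7 burnt)
Step 5: cell (4,4)='.' (+2 fires, +3 burnt)
Step 6: cell (4,4)='.' (+0 fires, +2 burnt)
  fire out at step 6

2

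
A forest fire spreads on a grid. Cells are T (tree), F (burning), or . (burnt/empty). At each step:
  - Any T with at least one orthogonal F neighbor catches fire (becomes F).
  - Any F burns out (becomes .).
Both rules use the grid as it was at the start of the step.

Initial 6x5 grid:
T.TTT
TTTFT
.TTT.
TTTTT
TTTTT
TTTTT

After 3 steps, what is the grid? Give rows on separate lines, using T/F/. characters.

Step 1: 4 trees catch fire, 1 burn out
  T.TFT
  TTF.F
  .TTF.
  TTTTT
  TTTTT
  TTTTT
Step 2: 5 trees catch fire, 4 burn out
  T.F.F
  TF...
  .TF..
  TTTFT
  TTTTT
  TTTTT
Step 3: 5 trees catch fire, 5 burn out
  T....
  F....
  .F...
  TTF.F
  TTTFT
  TTTTT

T....
F....
.F...
TTF.F
TTTFT
TTTTT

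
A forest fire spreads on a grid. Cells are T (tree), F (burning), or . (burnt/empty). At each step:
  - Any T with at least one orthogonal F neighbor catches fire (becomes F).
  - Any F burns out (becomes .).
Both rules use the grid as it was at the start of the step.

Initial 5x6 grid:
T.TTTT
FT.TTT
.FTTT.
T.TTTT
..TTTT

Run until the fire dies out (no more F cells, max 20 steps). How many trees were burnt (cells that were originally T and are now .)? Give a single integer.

Step 1: +3 fires, +2 burnt (F count now 3)
Step 2: +2 fires, +3 burnt (F count now 2)
Step 3: +4 fires, +2 burnt (F count now 4)
Step 4: +4 fires, +4 burnt (F count now 4)
Step 5: +5 fires, +4 burnt (F count now 5)
Step 6: +2 fires, +5 burnt (F count now 2)
Step 7: +0 fires, +2 burnt (F count now 0)
Fire out after step 7
Initially T: 21, now '.': 29
Total burnt (originally-T cells now '.'): 20

Answer: 20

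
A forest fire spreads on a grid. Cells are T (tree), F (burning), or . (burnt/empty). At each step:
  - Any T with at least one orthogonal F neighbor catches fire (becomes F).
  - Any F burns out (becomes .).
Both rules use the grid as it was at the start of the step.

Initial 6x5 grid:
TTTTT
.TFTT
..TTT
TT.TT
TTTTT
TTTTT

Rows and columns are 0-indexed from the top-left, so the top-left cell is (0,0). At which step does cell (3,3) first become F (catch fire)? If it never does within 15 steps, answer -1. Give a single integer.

Step 1: cell (3,3)='T' (+4 fires, +1 burnt)
Step 2: cell (3,3)='T' (+4 fires, +4 burnt)
Step 3: cell (3,3)='F' (+4 fires, +4 burnt)
  -> target ignites at step 3
Step 4: cell (3,3)='.' (+2 fires, +4 burnt)
Step 5: cell (3,3)='.' (+3 fires, +2 burnt)
Step 6: cell (3,3)='.' (+3 fires, +3 burnt)
Step 7: cell (3,3)='.' (+3 fires, +3 burnt)
Step 8: cell (3,3)='.' (+2 fires, +3 burnt)
Step 9: cell (3,3)='.' (+0 fires, +2 burnt)
  fire out at step 9

3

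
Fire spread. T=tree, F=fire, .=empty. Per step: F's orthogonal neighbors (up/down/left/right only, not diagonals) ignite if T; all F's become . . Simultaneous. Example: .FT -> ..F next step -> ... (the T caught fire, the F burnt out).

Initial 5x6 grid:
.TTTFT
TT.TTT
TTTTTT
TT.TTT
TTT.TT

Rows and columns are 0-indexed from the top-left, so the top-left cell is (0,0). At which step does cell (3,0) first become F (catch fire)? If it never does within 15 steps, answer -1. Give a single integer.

Step 1: cell (3,0)='T' (+3 fires, +1 burnt)
Step 2: cell (3,0)='T' (+4 fires, +3 burnt)
Step 3: cell (3,0)='T' (+4 fires, +4 burnt)
Step 4: cell (3,0)='T' (+5 fires, +4 burnt)
Step 5: cell (3,0)='T' (+3 fires, +5 burnt)
Step 6: cell (3,0)='T' (+2 fires, +3 burnt)
Step 7: cell (3,0)='F' (+2 fires, +2 burnt)
  -> target ignites at step 7
Step 8: cell (3,0)='.' (+2 fires, +2 burnt)
Step 9: cell (3,0)='.' (+0 fires, +2 burnt)
  fire out at step 9

7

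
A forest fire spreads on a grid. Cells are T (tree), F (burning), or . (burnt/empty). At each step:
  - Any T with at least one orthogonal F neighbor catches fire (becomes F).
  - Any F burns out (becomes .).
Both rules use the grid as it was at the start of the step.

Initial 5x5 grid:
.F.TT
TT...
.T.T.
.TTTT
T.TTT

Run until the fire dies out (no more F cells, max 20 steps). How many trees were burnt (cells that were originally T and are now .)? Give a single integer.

Answer: 11

Derivation:
Step 1: +1 fires, +1 burnt (F count now 1)
Step 2: +2 fires, +1 burnt (F count now 2)
Step 3: +1 fires, +2 burnt (F count now 1)
Step 4: +1 fires, +1 burnt (F count now 1)
Step 5: +2 fires, +1 burnt (F count now 2)
Step 6: +3 fires, +2 burnt (F count now 3)
Step 7: +1 fires, +3 burnt (F count now 1)
Step 8: +0 fires, +1 burnt (F count now 0)
Fire out after step 8
Initially T: 14, now '.': 22
Total burnt (originally-T cells now '.'): 11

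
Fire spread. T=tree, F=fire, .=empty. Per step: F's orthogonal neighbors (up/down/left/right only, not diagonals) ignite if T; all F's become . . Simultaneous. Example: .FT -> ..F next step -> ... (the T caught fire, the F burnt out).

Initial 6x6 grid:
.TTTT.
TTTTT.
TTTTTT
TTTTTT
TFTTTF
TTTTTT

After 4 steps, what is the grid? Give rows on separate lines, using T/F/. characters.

Step 1: 7 trees catch fire, 2 burn out
  .TTTT.
  TTTTT.
  TTTTTT
  TFTTTF
  F.FTF.
  TFTTTF
Step 2: 9 trees catch fire, 7 burn out
  .TTTT.
  TTTTT.
  TFTTTF
  F.FTF.
  ...F..
  F.FTF.
Step 3: 6 trees catch fire, 9 burn out
  .TTTT.
  TFTTT.
  F.FTF.
  ...F..
  ......
  ...F..
Step 4: 5 trees catch fire, 6 burn out
  .FTTT.
  F.FTF.
  ...F..
  ......
  ......
  ......

.FTTT.
F.FTF.
...F..
......
......
......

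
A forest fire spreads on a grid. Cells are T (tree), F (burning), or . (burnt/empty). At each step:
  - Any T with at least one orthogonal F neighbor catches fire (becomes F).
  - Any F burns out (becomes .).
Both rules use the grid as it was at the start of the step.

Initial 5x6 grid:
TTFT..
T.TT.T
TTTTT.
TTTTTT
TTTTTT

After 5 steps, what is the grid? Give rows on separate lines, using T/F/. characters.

Step 1: 3 trees catch fire, 1 burn out
  TF.F..
  T.FT.T
  TTTTT.
  TTTTTT
  TTTTTT
Step 2: 3 trees catch fire, 3 burn out
  F.....
  T..F.T
  TTFTT.
  TTTTTT
  TTTTTT
Step 3: 4 trees catch fire, 3 burn out
  ......
  F....T
  TF.FT.
  TTFTTT
  TTTTTT
Step 4: 5 trees catch fire, 4 burn out
  ......
  .....T
  F...F.
  TF.FTT
  TTFTTT
Step 5: 4 trees catch fire, 5 burn out
  ......
  .....T
  ......
  F...FT
  TF.FTT

......
.....T
......
F...FT
TF.FTT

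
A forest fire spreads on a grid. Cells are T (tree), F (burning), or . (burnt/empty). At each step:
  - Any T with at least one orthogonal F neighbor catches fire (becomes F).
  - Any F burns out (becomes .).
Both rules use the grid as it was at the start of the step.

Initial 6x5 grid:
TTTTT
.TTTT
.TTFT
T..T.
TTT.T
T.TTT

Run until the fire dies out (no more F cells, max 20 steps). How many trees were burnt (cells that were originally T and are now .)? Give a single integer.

Step 1: +4 fires, +1 burnt (F count now 4)
Step 2: +4 fires, +4 burnt (F count now 4)
Step 3: +3 fires, +4 burnt (F count now 3)
Step 4: +1 fires, +3 burnt (F count now 1)
Step 5: +1 fires, +1 burnt (F count now 1)
Step 6: +0 fires, +1 burnt (F count now 0)
Fire out after step 6
Initially T: 22, now '.': 21
Total burnt (originally-T cells now '.'): 13

Answer: 13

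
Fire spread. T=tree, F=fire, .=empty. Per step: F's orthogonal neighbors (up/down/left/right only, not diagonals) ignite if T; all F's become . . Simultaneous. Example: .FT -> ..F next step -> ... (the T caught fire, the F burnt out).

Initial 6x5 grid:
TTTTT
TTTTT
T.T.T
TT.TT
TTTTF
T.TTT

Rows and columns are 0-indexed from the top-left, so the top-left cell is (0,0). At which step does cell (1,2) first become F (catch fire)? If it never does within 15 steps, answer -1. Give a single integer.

Step 1: cell (1,2)='T' (+3 fires, +1 burnt)
Step 2: cell (1,2)='T' (+4 fires, +3 burnt)
Step 3: cell (1,2)='T' (+3 fires, +4 burnt)
Step 4: cell (1,2)='T' (+4 fires, +3 burnt)
Step 5: cell (1,2)='F' (+4 fires, +4 burnt)
  -> target ignites at step 5
Step 6: cell (1,2)='.' (+4 fires, +4 burnt)
Step 7: cell (1,2)='.' (+2 fires, +4 burnt)
Step 8: cell (1,2)='.' (+1 fires, +2 burnt)
Step 9: cell (1,2)='.' (+0 fires, +1 burnt)
  fire out at step 9

5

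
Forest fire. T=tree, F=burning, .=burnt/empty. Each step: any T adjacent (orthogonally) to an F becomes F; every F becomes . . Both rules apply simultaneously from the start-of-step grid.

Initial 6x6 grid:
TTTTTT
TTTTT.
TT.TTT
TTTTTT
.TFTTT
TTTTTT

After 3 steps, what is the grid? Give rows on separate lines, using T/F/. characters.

Step 1: 4 trees catch fire, 1 burn out
  TTTTTT
  TTTTT.
  TT.TTT
  TTFTTT
  .F.FTT
  TTFTTT
Step 2: 5 trees catch fire, 4 burn out
  TTTTTT
  TTTTT.
  TT.TTT
  TF.FTT
  ....FT
  TF.FTT
Step 3: 7 trees catch fire, 5 burn out
  TTTTTT
  TTTTT.
  TF.FTT
  F...FT
  .....F
  F...FT

TTTTTT
TTTTT.
TF.FTT
F...FT
.....F
F...FT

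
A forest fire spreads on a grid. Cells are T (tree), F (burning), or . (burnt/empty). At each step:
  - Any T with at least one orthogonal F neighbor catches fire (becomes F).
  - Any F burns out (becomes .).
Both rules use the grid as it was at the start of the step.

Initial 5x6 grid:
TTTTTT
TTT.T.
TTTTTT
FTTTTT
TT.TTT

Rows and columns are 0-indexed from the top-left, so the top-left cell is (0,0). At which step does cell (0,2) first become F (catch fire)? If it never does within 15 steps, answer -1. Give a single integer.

Step 1: cell (0,2)='T' (+3 fires, +1 burnt)
Step 2: cell (0,2)='T' (+4 fires, +3 burnt)
Step 3: cell (0,2)='T' (+4 fires, +4 burnt)
Step 4: cell (0,2)='T' (+5 fires, +4 burnt)
Step 5: cell (0,2)='F' (+4 fires, +5 burnt)
  -> target ignites at step 5
Step 6: cell (0,2)='.' (+4 fires, +4 burnt)
Step 7: cell (0,2)='.' (+1 fires, +4 burnt)
Step 8: cell (0,2)='.' (+1 fires, +1 burnt)
Step 9: cell (0,2)='.' (+0 fires, +1 burnt)
  fire out at step 9

5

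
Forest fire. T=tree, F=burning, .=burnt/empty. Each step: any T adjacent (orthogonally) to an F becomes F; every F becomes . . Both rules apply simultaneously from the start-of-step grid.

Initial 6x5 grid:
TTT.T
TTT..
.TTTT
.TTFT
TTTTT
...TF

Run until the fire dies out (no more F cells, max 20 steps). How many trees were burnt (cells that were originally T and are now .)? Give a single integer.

Answer: 19

Derivation:
Step 1: +6 fires, +2 burnt (F count now 6)
Step 2: +4 fires, +6 burnt (F count now 4)
Step 3: +3 fires, +4 burnt (F count now 3)
Step 4: +3 fires, +3 burnt (F count now 3)
Step 5: +2 fires, +3 burnt (F count now 2)
Step 6: +1 fires, +2 burnt (F count now 1)
Step 7: +0 fires, +1 burnt (F count now 0)
Fire out after step 7
Initially T: 20, now '.': 29
Total burnt (originally-T cells now '.'): 19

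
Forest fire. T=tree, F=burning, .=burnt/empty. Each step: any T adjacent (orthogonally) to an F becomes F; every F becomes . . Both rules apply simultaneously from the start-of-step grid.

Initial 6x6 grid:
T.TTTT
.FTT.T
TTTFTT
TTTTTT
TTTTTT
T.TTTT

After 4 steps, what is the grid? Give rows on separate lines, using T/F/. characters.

Step 1: 6 trees catch fire, 2 burn out
  T.TTTT
  ..FF.T
  TFF.FT
  TTTFTT
  TTTTTT
  T.TTTT
Step 2: 8 trees catch fire, 6 burn out
  T.FFTT
  .....T
  F....F
  TFF.FT
  TTTFTT
  T.TTTT
Step 3: 8 trees catch fire, 8 burn out
  T...FT
  .....F
  ......
  F....F
  TFF.FT
  T.TFTT
Step 4: 5 trees catch fire, 8 burn out
  T....F
  ......
  ......
  ......
  F....F
  T.F.FT

T....F
......
......
......
F....F
T.F.FT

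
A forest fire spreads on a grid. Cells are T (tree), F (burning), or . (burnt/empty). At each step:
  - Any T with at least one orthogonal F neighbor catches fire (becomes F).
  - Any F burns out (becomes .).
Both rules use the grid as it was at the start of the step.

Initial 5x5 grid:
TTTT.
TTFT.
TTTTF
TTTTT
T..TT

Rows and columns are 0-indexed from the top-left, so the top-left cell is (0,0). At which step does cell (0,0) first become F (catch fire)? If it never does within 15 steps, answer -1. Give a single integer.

Step 1: cell (0,0)='T' (+6 fires, +2 burnt)
Step 2: cell (0,0)='T' (+7 fires, +6 burnt)
Step 3: cell (0,0)='F' (+4 fires, +7 burnt)
  -> target ignites at step 3
Step 4: cell (0,0)='.' (+1 fires, +4 burnt)
Step 5: cell (0,0)='.' (+1 fires, +1 burnt)
Step 6: cell (0,0)='.' (+0 fires, +1 burnt)
  fire out at step 6

3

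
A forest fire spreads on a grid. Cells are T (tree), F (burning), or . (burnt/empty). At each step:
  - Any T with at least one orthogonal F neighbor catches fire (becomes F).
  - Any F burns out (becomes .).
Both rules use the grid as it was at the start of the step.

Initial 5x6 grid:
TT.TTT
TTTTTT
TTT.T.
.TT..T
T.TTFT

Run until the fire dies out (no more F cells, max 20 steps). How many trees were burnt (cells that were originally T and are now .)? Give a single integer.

Step 1: +2 fires, +1 burnt (F count now 2)
Step 2: +2 fires, +2 burnt (F count now 2)
Step 3: +1 fires, +2 burnt (F count now 1)
Step 4: +2 fires, +1 burnt (F count now 2)
Step 5: +2 fires, +2 burnt (F count now 2)
Step 6: +3 fires, +2 burnt (F count now 3)
Step 7: +4 fires, +3 burnt (F count now 4)
Step 8: +4 fires, +4 burnt (F count now 4)
Step 9: +1 fires, +4 burnt (F count now 1)
Step 10: +0 fires, +1 burnt (F count now 0)
Fire out after step 10
Initially T: 22, now '.': 29
Total burnt (originally-T cells now '.'): 21

Answer: 21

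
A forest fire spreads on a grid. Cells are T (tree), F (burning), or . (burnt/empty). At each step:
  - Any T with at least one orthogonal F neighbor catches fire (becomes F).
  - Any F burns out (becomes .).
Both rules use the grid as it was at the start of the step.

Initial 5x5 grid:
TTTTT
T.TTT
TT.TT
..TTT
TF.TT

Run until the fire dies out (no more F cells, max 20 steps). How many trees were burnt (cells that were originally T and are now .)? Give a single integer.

Answer: 1

Derivation:
Step 1: +1 fires, +1 burnt (F count now 1)
Step 2: +0 fires, +1 burnt (F count now 0)
Fire out after step 2
Initially T: 19, now '.': 7
Total burnt (originally-T cells now '.'): 1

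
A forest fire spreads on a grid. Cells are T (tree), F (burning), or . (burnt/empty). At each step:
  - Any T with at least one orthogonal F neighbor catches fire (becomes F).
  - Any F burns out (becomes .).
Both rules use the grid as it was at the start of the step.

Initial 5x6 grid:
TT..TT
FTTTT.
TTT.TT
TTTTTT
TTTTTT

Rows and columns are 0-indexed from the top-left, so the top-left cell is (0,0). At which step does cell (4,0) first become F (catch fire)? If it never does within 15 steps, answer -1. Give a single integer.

Step 1: cell (4,0)='T' (+3 fires, +1 burnt)
Step 2: cell (4,0)='T' (+4 fires, +3 burnt)
Step 3: cell (4,0)='F' (+4 fires, +4 burnt)
  -> target ignites at step 3
Step 4: cell (4,0)='.' (+3 fires, +4 burnt)
Step 5: cell (4,0)='.' (+4 fires, +3 burnt)
Step 6: cell (4,0)='.' (+4 fires, +4 burnt)
Step 7: cell (4,0)='.' (+2 fires, +4 burnt)
Step 8: cell (4,0)='.' (+1 fires, +2 burnt)
Step 9: cell (4,0)='.' (+0 fires, +1 burnt)
  fire out at step 9

3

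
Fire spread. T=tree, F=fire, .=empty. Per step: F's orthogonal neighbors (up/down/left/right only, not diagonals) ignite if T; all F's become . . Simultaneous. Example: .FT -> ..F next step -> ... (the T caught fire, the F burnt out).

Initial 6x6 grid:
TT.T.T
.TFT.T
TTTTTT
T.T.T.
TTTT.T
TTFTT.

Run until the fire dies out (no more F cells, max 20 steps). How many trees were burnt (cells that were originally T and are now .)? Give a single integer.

Answer: 24

Derivation:
Step 1: +6 fires, +2 burnt (F count now 6)
Step 2: +9 fires, +6 burnt (F count now 9)
Step 3: +4 fires, +9 burnt (F count now 4)
Step 4: +3 fires, +4 burnt (F count now 3)
Step 5: +1 fires, +3 burnt (F count now 1)
Step 6: +1 fires, +1 burnt (F count now 1)
Step 7: +0 fires, +1 burnt (F count now 0)
Fire out after step 7
Initially T: 25, now '.': 35
Total burnt (originally-T cells now '.'): 24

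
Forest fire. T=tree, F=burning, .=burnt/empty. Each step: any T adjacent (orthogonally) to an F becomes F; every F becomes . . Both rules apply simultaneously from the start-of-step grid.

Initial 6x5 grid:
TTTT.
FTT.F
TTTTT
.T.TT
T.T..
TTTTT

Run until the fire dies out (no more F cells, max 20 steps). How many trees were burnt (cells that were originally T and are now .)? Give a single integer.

Answer: 14

Derivation:
Step 1: +4 fires, +2 burnt (F count now 4)
Step 2: +5 fires, +4 burnt (F count now 5)
Step 3: +4 fires, +5 burnt (F count now 4)
Step 4: +1 fires, +4 burnt (F count now 1)
Step 5: +0 fires, +1 burnt (F count now 0)
Fire out after step 5
Initially T: 21, now '.': 23
Total burnt (originally-T cells now '.'): 14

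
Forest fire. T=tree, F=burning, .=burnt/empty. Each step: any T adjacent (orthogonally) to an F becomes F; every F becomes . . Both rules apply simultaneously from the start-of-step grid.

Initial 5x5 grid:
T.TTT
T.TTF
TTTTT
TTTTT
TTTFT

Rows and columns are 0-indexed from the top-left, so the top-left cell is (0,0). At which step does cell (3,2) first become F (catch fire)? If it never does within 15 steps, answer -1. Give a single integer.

Step 1: cell (3,2)='T' (+6 fires, +2 burnt)
Step 2: cell (3,2)='F' (+6 fires, +6 burnt)
  -> target ignites at step 2
Step 3: cell (3,2)='.' (+4 fires, +6 burnt)
Step 4: cell (3,2)='.' (+2 fires, +4 burnt)
Step 5: cell (3,2)='.' (+1 fires, +2 burnt)
Step 6: cell (3,2)='.' (+1 fires, +1 burnt)
Step 7: cell (3,2)='.' (+1 fires, +1 burnt)
Step 8: cell (3,2)='.' (+0 fires, +1 burnt)
  fire out at step 8

2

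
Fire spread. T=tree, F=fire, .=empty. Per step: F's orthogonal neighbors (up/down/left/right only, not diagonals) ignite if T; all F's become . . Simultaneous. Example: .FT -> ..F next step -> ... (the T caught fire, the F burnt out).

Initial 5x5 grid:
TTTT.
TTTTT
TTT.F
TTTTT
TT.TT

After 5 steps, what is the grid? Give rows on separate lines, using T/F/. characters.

Step 1: 2 trees catch fire, 1 burn out
  TTTT.
  TTTTF
  TTT..
  TTTTF
  TT.TT
Step 2: 3 trees catch fire, 2 burn out
  TTTT.
  TTTF.
  TTT..
  TTTF.
  TT.TF
Step 3: 4 trees catch fire, 3 burn out
  TTTF.
  TTF..
  TTT..
  TTF..
  TT.F.
Step 4: 4 trees catch fire, 4 burn out
  TTF..
  TF...
  TTF..
  TF...
  TT...
Step 5: 5 trees catch fire, 4 burn out
  TF...
  F....
  TF...
  F....
  TF...

TF...
F....
TF...
F....
TF...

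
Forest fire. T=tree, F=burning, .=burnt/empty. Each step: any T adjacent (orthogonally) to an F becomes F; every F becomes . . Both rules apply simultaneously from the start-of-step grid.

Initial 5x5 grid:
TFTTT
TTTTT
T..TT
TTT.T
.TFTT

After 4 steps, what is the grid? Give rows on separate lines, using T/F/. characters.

Step 1: 6 trees catch fire, 2 burn out
  F.FTT
  TFTTT
  T..TT
  TTF.T
  .F.FT
Step 2: 5 trees catch fire, 6 burn out
  ...FT
  F.FTT
  T..TT
  TF..T
  ....F
Step 3: 5 trees catch fire, 5 burn out
  ....F
  ...FT
  F..TT
  F...F
  .....
Step 4: 3 trees catch fire, 5 burn out
  .....
  ....F
  ...FF
  .....
  .....

.....
....F
...FF
.....
.....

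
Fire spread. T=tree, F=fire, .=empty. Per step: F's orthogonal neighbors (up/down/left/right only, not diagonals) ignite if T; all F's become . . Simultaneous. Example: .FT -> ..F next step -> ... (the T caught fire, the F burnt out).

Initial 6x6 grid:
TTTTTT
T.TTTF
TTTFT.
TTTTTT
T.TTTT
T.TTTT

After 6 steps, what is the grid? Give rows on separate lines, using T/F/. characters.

Step 1: 6 trees catch fire, 2 burn out
  TTTTTF
  T.TFF.
  TTF.F.
  TTTFTT
  T.TTTT
  T.TTTT
Step 2: 7 trees catch fire, 6 burn out
  TTTFF.
  T.F...
  TF....
  TTF.FT
  T.TFTT
  T.TTTT
Step 3: 7 trees catch fire, 7 burn out
  TTF...
  T.....
  F.....
  TF...F
  T.F.FT
  T.TFTT
Step 4: 6 trees catch fire, 7 burn out
  TF....
  F.....
  ......
  F.....
  T....F
  T.F.FT
Step 5: 3 trees catch fire, 6 burn out
  F.....
  ......
  ......
  ......
  F.....
  T....F
Step 6: 1 trees catch fire, 3 burn out
  ......
  ......
  ......
  ......
  ......
  F.....

......
......
......
......
......
F.....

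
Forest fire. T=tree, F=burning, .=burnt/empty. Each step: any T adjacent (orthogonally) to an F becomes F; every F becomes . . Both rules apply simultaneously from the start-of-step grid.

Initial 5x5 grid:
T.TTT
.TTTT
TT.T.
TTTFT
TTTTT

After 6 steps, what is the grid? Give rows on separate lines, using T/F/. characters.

Step 1: 4 trees catch fire, 1 burn out
  T.TTT
  .TTTT
  TT.F.
  TTF.F
  TTTFT
Step 2: 4 trees catch fire, 4 burn out
  T.TTT
  .TTFT
  TT...
  TF...
  TTF.F
Step 3: 6 trees catch fire, 4 burn out
  T.TFT
  .TF.F
  TF...
  F....
  TF...
Step 4: 5 trees catch fire, 6 burn out
  T.F.F
  .F...
  F....
  .....
  F....
Step 5: 0 trees catch fire, 5 burn out
  T....
  .....
  .....
  .....
  .....
Step 6: 0 trees catch fire, 0 burn out
  T....
  .....
  .....
  .....
  .....

T....
.....
.....
.....
.....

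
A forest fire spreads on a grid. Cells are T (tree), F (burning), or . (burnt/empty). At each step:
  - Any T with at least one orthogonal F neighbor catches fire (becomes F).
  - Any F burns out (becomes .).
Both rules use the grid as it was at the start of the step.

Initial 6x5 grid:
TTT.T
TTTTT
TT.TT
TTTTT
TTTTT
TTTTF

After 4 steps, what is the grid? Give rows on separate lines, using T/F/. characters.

Step 1: 2 trees catch fire, 1 burn out
  TTT.T
  TTTTT
  TT.TT
  TTTTT
  TTTTF
  TTTF.
Step 2: 3 trees catch fire, 2 burn out
  TTT.T
  TTTTT
  TT.TT
  TTTTF
  TTTF.
  TTF..
Step 3: 4 trees catch fire, 3 burn out
  TTT.T
  TTTTT
  TT.TF
  TTTF.
  TTF..
  TF...
Step 4: 5 trees catch fire, 4 burn out
  TTT.T
  TTTTF
  TT.F.
  TTF..
  TF...
  F....

TTT.T
TTTTF
TT.F.
TTF..
TF...
F....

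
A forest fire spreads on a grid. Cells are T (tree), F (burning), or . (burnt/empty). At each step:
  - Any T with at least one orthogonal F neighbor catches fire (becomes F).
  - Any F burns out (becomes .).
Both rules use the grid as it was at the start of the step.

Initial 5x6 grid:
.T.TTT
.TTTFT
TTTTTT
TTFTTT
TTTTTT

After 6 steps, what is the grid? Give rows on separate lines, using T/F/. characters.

Step 1: 8 trees catch fire, 2 burn out
  .T.TFT
  .TTF.F
  TTFTFT
  TF.FTT
  TTFTTT
Step 2: 10 trees catch fire, 8 burn out
  .T.F.F
  .TF...
  TF.F.F
  F...FT
  TF.FTT
Step 3: 5 trees catch fire, 10 burn out
  .T....
  .F....
  F.....
  .....F
  F...FT
Step 4: 2 trees catch fire, 5 burn out
  .F....
  ......
  ......
  ......
  .....F
Step 5: 0 trees catch fire, 2 burn out
  ......
  ......
  ......
  ......
  ......
Step 6: 0 trees catch fire, 0 burn out
  ......
  ......
  ......
  ......
  ......

......
......
......
......
......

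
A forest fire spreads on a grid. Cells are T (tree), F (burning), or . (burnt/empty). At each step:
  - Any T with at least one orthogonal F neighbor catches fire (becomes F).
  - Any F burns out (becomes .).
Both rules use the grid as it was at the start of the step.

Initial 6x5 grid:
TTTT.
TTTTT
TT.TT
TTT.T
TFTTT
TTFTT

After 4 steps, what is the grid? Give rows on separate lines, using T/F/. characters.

Step 1: 5 trees catch fire, 2 burn out
  TTTT.
  TTTTT
  TT.TT
  TFT.T
  F.FTT
  TF.FT
Step 2: 6 trees catch fire, 5 burn out
  TTTT.
  TTTTT
  TF.TT
  F.F.T
  ...FT
  F...F
Step 3: 3 trees catch fire, 6 burn out
  TTTT.
  TFTTT
  F..TT
  ....T
  ....F
  .....
Step 4: 4 trees catch fire, 3 burn out
  TFTT.
  F.FTT
  ...TT
  ....F
  .....
  .....

TFTT.
F.FTT
...TT
....F
.....
.....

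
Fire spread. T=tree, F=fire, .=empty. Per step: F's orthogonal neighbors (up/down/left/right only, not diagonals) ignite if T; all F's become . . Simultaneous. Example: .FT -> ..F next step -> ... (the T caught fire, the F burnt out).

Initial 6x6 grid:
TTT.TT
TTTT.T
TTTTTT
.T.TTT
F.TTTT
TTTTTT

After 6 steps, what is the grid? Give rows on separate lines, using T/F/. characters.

Step 1: 1 trees catch fire, 1 burn out
  TTT.TT
  TTTT.T
  TTTTTT
  .T.TTT
  ..TTTT
  FTTTTT
Step 2: 1 trees catch fire, 1 burn out
  TTT.TT
  TTTT.T
  TTTTTT
  .T.TTT
  ..TTTT
  .FTTTT
Step 3: 1 trees catch fire, 1 burn out
  TTT.TT
  TTTT.T
  TTTTTT
  .T.TTT
  ..TTTT
  ..FTTT
Step 4: 2 trees catch fire, 1 burn out
  TTT.TT
  TTTT.T
  TTTTTT
  .T.TTT
  ..FTTT
  ...FTT
Step 5: 2 trees catch fire, 2 burn out
  TTT.TT
  TTTT.T
  TTTTTT
  .T.TTT
  ...FTT
  ....FT
Step 6: 3 trees catch fire, 2 burn out
  TTT.TT
  TTTT.T
  TTTTTT
  .T.FTT
  ....FT
  .....F

TTT.TT
TTTT.T
TTTTTT
.T.FTT
....FT
.....F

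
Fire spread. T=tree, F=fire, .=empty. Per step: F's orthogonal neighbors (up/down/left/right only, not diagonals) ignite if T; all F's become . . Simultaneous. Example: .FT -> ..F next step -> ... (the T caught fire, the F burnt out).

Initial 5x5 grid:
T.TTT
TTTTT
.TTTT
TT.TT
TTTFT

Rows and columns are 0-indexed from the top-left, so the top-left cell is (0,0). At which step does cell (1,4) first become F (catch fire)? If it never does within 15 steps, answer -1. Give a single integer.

Step 1: cell (1,4)='T' (+3 fires, +1 burnt)
Step 2: cell (1,4)='T' (+3 fires, +3 burnt)
Step 3: cell (1,4)='T' (+5 fires, +3 burnt)
Step 4: cell (1,4)='F' (+5 fires, +5 burnt)
  -> target ignites at step 4
Step 5: cell (1,4)='.' (+3 fires, +5 burnt)
Step 6: cell (1,4)='.' (+1 fires, +3 burnt)
Step 7: cell (1,4)='.' (+1 fires, +1 burnt)
Step 8: cell (1,4)='.' (+0 fires, +1 burnt)
  fire out at step 8

4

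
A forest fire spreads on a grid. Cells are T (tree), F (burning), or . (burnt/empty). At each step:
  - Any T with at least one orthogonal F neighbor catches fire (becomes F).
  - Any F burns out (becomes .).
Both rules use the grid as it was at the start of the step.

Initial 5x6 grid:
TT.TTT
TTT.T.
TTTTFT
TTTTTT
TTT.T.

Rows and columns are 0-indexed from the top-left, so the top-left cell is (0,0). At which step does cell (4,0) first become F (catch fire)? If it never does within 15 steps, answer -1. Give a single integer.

Step 1: cell (4,0)='T' (+4 fires, +1 burnt)
Step 2: cell (4,0)='T' (+5 fires, +4 burnt)
Step 3: cell (4,0)='T' (+5 fires, +5 burnt)
Step 4: cell (4,0)='T' (+4 fires, +5 burnt)
Step 5: cell (4,0)='T' (+4 fires, +4 burnt)
Step 6: cell (4,0)='F' (+2 fires, +4 burnt)
  -> target ignites at step 6
Step 7: cell (4,0)='.' (+0 fires, +2 burnt)
  fire out at step 7

6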